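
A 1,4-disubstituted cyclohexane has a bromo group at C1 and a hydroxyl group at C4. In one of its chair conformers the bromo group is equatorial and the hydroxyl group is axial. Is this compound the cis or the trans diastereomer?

cis

C1 and C4 have opposite parity, so their axial bonds point in opposite directions.
With opposite-parity carbons, two substituents on the same face are one axial and one equatorial; opposite faces give both axial or both equatorial.
Here the groups are equatorial/axial → same face → cis.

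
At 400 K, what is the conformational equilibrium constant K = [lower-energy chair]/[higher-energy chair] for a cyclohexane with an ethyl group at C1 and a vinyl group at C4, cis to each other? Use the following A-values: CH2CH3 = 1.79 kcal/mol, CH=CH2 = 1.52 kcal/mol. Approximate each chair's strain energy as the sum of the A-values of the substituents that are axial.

C1 and C4 have opposite parity, so for the cis isomer the two substituents are one axial and one equatorial in each chair.
Chair I (ethyl axial, vinyl equatorial): E = 1.79 kcal/mol; chair II (ethyl equatorial, vinyl axial): E = 1.52 kcal/mol.
ΔG = 0.27 kcal/mol between the two chairs.
K = exp(ΔG/RT) with R = 1.987×10⁻³ kcal mol⁻¹ K⁻¹ and T = 400 K gives K ≈ 1.4.

K ≈ 1.40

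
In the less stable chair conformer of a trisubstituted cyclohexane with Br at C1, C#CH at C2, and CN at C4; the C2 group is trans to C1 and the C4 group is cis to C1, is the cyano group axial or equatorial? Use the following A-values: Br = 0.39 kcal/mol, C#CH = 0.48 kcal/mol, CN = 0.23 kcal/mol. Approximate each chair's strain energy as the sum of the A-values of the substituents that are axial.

equatorial

Chair I (bromo axial, ethynyl axial, cyano equatorial): E = 0.87 kcal/mol.
Chair II (bromo equatorial, ethynyl equatorial, cyano axial): E = 0.23 kcal/mol.
Chair I is the less stable (higher-energy) conformer, and in that chair the cyano group is equatorial.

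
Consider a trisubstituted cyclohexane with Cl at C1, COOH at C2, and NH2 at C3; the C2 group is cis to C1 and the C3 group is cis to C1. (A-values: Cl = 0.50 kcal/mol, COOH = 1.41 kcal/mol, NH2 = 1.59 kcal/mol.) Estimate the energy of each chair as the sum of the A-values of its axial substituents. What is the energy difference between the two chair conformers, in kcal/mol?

0.68 kcal/mol

Chair I (chloro axial, carboxyl equatorial, amino axial): E = 2.09 kcal/mol.
Chair II (chloro equatorial, carboxyl axial, amino equatorial): E = 1.41 kcal/mol.
ΔE = 2.09 − 1.41 = 0.68 kcal/mol; chair II is more stable.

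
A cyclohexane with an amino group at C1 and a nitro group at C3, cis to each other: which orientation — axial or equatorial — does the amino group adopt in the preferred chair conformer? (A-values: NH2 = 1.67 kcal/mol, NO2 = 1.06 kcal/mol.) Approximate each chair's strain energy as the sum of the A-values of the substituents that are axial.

C1 and C3 have the same parity, so for the cis isomer the two substituents are e,e in one chair and a,a in the other.
Chair I (amino axial, nitro axial): E = 2.73 kcal/mol.
Chair II (amino equatorial, nitro equatorial): E = 0.00 kcal/mol.
Chair II is the more stable (lower-energy) conformer, and in that chair the amino group is equatorial.

equatorial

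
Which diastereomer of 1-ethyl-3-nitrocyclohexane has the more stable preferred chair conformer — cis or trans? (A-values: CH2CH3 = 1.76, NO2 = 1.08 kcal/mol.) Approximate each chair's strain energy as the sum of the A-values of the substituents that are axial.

cis

At 1,3 positions (parity same): cis → (e,e or a,a); trans → (a,e or e,a).
Best chair for cis: E = 0.00 kcal/mol; best chair for trans: E = 1.08 kcal/mol.
The cis isomer is lower by 1.08 kcal/mol.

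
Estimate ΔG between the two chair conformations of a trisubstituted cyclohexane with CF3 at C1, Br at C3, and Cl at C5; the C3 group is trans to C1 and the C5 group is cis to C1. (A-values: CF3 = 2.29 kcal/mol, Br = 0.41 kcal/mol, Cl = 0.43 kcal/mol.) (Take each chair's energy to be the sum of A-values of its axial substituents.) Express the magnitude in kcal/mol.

2.31 kcal/mol

Chair I (trifluoromethyl axial, bromo equatorial, chloro axial): E = 2.72 kcal/mol.
Chair II (trifluoromethyl equatorial, bromo axial, chloro equatorial): E = 0.41 kcal/mol.
ΔE = 2.72 − 0.41 = 2.31 kcal/mol; chair II is more stable.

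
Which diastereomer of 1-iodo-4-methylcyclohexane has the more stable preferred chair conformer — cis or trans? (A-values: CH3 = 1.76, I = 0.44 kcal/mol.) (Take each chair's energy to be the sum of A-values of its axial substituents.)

trans

At 1,4 positions (parity opposite): cis → (a,e or e,a); trans → (e,e or a,a).
Best chair for cis: E = 0.44 kcal/mol; best chair for trans: E = 0.00 kcal/mol.
The trans isomer is lower by 0.44 kcal/mol.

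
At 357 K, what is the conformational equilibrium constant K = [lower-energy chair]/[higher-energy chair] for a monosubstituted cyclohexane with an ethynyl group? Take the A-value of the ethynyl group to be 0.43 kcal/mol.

One chair has the ethynyl group axial (E = 0.43 kcal/mol) and the other has it equatorial (E = 0).
ΔG = 0.43 kcal/mol between the two chairs.
K = exp(ΔG/RT) with R = 1.987×10⁻³ kcal mol⁻¹ K⁻¹ and T = 357 K gives K ≈ 1.83.

K ≈ 1.83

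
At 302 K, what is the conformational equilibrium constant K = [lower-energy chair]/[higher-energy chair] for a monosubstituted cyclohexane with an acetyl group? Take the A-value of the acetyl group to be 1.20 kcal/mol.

One chair has the acetyl group axial (E = 1.20 kcal/mol) and the other has it equatorial (E = 0).
ΔG = 1.20 kcal/mol between the two chairs.
K = exp(ΔG/RT) with R = 1.987×10⁻³ kcal mol⁻¹ K⁻¹ and T = 302 K gives K ≈ 7.39.

K ≈ 7.39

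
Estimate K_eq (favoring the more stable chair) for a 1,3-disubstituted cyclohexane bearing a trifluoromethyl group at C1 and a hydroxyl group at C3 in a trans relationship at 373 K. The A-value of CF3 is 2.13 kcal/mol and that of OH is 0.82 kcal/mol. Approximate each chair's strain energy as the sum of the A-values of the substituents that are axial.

C1 and C3 have the same parity, so for the trans isomer the two substituents are one axial and one equatorial in each chair.
Chair I (trifluoromethyl axial, hydroxyl equatorial): E = 2.13 kcal/mol; chair II (trifluoromethyl equatorial, hydroxyl axial): E = 0.82 kcal/mol.
ΔG = 1.31 kcal/mol between the two chairs.
K = exp(ΔG/RT) with R = 1.987×10⁻³ kcal mol⁻¹ K⁻¹ and T = 373 K gives K ≈ 5.86.

K ≈ 5.86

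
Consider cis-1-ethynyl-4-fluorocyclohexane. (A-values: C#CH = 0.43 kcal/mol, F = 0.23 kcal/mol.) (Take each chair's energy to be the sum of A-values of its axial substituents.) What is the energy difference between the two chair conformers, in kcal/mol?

0.20 kcal/mol

C1 and C4 have opposite parity, so for the cis isomer the two substituents are one axial and one equatorial in each chair.
Chair I (ethynyl axial, fluoro equatorial): E = 0.43 kcal/mol.
Chair II (ethynyl equatorial, fluoro axial): E = 0.23 kcal/mol.
ΔE = 0.43 − 0.23 = 0.20 kcal/mol; chair II is more stable.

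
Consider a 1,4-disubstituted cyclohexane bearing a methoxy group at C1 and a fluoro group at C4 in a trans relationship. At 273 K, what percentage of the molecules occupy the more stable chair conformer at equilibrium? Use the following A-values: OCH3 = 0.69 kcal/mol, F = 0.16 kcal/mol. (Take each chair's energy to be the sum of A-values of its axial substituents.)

82.7%

C1 and C4 have opposite parity, so for the trans isomer the two substituents are e,e in one chair and a,a in the other.
Chair I (methoxy axial, fluoro axial): E = 0.85 kcal/mol; chair II (methoxy equatorial, fluoro equatorial): E = 0.00 kcal/mol.
ΔG = 0.85 kcal/mol between the two chairs.
K = exp(ΔG/RT) with R = 1.987×10⁻³ kcal mol⁻¹ K⁻¹ and T = 273 K gives K ≈ 4.79.
Fraction in the lower-energy chair = K/(K+1) = 82.7%.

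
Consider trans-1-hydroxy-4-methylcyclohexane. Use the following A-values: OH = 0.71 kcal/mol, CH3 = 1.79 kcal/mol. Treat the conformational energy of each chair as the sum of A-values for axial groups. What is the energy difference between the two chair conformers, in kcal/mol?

2.50 kcal/mol

C1 and C4 have opposite parity, so for the trans isomer the two substituents are e,e in one chair and a,a in the other.
Chair I (hydroxyl axial, methyl axial): E = 2.50 kcal/mol.
Chair II (hydroxyl equatorial, methyl equatorial): E = 0.00 kcal/mol.
ΔE = 2.50 − 0.00 = 2.50 kcal/mol; chair II is more stable.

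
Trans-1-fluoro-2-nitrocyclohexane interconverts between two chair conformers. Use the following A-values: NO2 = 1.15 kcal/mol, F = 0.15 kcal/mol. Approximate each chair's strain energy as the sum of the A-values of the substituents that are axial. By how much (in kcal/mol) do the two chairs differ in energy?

1.30 kcal/mol

C1 and C2 have opposite parity, so for the trans isomer the two substituents are e,e in one chair and a,a in the other.
Chair I (nitro axial, fluoro axial): E = 1.30 kcal/mol.
Chair II (nitro equatorial, fluoro equatorial): E = 0.00 kcal/mol.
ΔE = 1.30 − 0.00 = 1.30 kcal/mol; chair II is more stable.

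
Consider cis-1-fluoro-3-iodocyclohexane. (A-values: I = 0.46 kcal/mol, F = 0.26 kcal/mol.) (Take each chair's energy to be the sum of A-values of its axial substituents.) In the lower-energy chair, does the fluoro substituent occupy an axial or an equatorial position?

C1 and C3 have the same parity, so for the cis isomer the two substituents are e,e in one chair and a,a in the other.
Chair I (iodo axial, fluoro axial): E = 0.72 kcal/mol.
Chair II (iodo equatorial, fluoro equatorial): E = 0.00 kcal/mol.
Chair II is the more stable (lower-energy) conformer, and in that chair the fluoro group is equatorial.

equatorial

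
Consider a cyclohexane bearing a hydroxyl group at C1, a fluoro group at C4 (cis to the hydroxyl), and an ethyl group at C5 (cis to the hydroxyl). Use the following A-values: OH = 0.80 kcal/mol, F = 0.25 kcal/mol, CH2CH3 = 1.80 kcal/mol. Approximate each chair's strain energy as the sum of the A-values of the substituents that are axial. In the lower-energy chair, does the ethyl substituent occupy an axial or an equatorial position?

Chair I (hydroxyl axial, fluoro equatorial, ethyl axial): E = 2.60 kcal/mol.
Chair II (hydroxyl equatorial, fluoro axial, ethyl equatorial): E = 0.25 kcal/mol.
Chair II is the more stable (lower-energy) conformer, and in that chair the ethyl group is equatorial.

equatorial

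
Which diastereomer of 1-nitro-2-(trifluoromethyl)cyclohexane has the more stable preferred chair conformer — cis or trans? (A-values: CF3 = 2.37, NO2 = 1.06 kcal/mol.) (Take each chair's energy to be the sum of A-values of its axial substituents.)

trans

At 1,2 positions (parity opposite): cis → (a,e or e,a); trans → (e,e or a,a).
Best chair for cis: E = 1.06 kcal/mol; best chair for trans: E = 0.00 kcal/mol.
The trans isomer is lower by 1.06 kcal/mol.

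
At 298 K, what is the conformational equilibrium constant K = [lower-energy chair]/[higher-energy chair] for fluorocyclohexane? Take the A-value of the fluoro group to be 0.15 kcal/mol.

K ≈ 1.29

One chair has the fluoro group axial (E = 0.15 kcal/mol) and the other has it equatorial (E = 0).
ΔG = 0.15 kcal/mol between the two chairs.
K = exp(ΔG/RT) with R = 1.987×10⁻³ kcal mol⁻¹ K⁻¹ and T = 298 K gives K ≈ 1.29.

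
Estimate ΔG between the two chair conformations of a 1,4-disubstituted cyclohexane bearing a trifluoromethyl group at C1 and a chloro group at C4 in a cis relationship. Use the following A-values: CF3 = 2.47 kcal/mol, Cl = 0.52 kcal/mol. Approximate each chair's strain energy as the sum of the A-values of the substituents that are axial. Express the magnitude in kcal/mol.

C1 and C4 have opposite parity, so for the cis isomer the two substituents are one axial and one equatorial in each chair.
Chair I (trifluoromethyl axial, chloro equatorial): E = 2.47 kcal/mol.
Chair II (trifluoromethyl equatorial, chloro axial): E = 0.52 kcal/mol.
ΔE = 2.47 − 0.52 = 1.95 kcal/mol; chair II is more stable.

1.95 kcal/mol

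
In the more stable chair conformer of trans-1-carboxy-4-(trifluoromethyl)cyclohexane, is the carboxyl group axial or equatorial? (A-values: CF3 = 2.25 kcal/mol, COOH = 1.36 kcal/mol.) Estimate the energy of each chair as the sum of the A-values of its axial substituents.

C1 and C4 have opposite parity, so for the trans isomer the two substituents are e,e in one chair and a,a in the other.
Chair I (trifluoromethyl axial, carboxyl axial): E = 3.61 kcal/mol.
Chair II (trifluoromethyl equatorial, carboxyl equatorial): E = 0.00 kcal/mol.
Chair II is the more stable (lower-energy) conformer, and in that chair the carboxyl group is equatorial.

equatorial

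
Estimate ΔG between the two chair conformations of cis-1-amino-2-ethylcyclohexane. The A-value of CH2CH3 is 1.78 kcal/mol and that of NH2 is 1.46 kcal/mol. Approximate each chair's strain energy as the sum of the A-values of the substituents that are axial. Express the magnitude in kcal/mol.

C1 and C2 have opposite parity, so for the cis isomer the two substituents are one axial and one equatorial in each chair.
Chair I (ethyl axial, amino equatorial): E = 1.78 kcal/mol.
Chair II (ethyl equatorial, amino axial): E = 1.46 kcal/mol.
ΔE = 1.78 − 1.46 = 0.32 kcal/mol; chair II is more stable.

0.32 kcal/mol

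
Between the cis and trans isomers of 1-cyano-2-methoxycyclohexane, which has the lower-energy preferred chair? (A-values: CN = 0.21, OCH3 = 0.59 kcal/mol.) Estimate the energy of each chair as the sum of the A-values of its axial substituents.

trans

At 1,2 positions (parity opposite): cis → (a,e or e,a); trans → (e,e or a,a).
Best chair for cis: E = 0.21 kcal/mol; best chair for trans: E = 0.00 kcal/mol.
The trans isomer is lower by 0.21 kcal/mol.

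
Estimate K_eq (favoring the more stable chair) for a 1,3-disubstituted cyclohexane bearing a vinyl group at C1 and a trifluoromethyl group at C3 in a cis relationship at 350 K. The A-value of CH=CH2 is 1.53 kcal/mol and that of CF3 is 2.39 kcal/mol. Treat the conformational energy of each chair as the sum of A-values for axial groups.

C1 and C3 have the same parity, so for the cis isomer the two substituents are e,e in one chair and a,a in the other.
Chair I (vinyl axial, trifluoromethyl axial): E = 3.92 kcal/mol; chair II (vinyl equatorial, trifluoromethyl equatorial): E = 0.00 kcal/mol.
ΔG = 3.92 kcal/mol between the two chairs.
K = exp(ΔG/RT) with R = 1.987×10⁻³ kcal mol⁻¹ K⁻¹ and T = 350 K gives K ≈ 281.

K ≈ 281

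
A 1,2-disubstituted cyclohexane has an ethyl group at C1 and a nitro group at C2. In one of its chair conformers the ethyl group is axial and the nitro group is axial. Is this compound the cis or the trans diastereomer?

trans

C1 and C2 have opposite parity, so their axial bonds point in opposite directions.
With opposite-parity carbons, two substituents on the same face are one axial and one equatorial; opposite faces give both axial or both equatorial.
Here the groups are axial/axial → opposite face → trans.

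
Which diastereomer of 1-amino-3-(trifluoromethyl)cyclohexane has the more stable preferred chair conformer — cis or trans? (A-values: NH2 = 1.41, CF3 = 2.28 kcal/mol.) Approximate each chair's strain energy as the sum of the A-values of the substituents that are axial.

cis

At 1,3 positions (parity same): cis → (e,e or a,a); trans → (a,e or e,a).
Best chair for cis: E = 0.00 kcal/mol; best chair for trans: E = 1.41 kcal/mol.
The cis isomer is lower by 1.41 kcal/mol.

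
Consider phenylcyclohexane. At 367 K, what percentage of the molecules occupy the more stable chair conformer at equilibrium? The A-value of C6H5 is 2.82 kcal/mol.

One chair has the phenyl group axial (E = 2.82 kcal/mol) and the other has it equatorial (E = 0).
ΔG = 2.82 kcal/mol between the two chairs.
K = exp(ΔG/RT) with R = 1.987×10⁻³ kcal mol⁻¹ K⁻¹ and T = 367 K gives K ≈ 47.8.
Fraction in the lower-energy chair = K/(K+1) = 98.0%.

98.0%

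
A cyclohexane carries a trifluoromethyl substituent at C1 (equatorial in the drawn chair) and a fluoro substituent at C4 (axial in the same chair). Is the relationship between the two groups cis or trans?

C1 and C4 have opposite parity, so their axial bonds point in opposite directions.
With opposite-parity carbons, two substituents on the same face are one axial and one equatorial; opposite faces give both axial or both equatorial.
Here the groups are equatorial/axial → same face → cis.

cis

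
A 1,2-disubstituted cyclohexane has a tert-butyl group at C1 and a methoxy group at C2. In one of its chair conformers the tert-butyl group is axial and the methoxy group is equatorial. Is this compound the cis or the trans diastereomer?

C1 and C2 have opposite parity, so their axial bonds point in opposite directions.
With opposite-parity carbons, two substituents on the same face are one axial and one equatorial; opposite faces give both axial or both equatorial.
Here the groups are axial/equatorial → same face → cis.

cis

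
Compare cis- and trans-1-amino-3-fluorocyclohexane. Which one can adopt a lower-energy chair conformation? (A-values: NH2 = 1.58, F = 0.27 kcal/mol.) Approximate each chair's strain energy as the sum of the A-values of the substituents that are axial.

At 1,3 positions (parity same): cis → (e,e or a,a); trans → (a,e or e,a).
Best chair for cis: E = 0.00 kcal/mol; best chair for trans: E = 0.27 kcal/mol.
The cis isomer is lower by 0.27 kcal/mol.

cis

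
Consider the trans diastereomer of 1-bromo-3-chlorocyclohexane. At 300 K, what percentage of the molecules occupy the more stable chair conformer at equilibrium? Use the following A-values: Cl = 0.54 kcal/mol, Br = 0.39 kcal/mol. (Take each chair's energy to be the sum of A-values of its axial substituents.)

56.3%

C1 and C3 have the same parity, so for the trans isomer the two substituents are one axial and one equatorial in each chair.
Chair I (chloro axial, bromo equatorial): E = 0.54 kcal/mol; chair II (chloro equatorial, bromo axial): E = 0.39 kcal/mol.
ΔG = 0.15 kcal/mol between the two chairs.
K = exp(ΔG/RT) with R = 1.987×10⁻³ kcal mol⁻¹ K⁻¹ and T = 300 K gives K ≈ 1.29.
Fraction in the lower-energy chair = K/(K+1) = 56.3%.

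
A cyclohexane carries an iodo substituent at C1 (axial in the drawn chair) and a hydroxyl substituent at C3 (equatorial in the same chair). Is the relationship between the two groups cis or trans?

C1 and C3 have the same parity, so their axial bonds point in the same direction.
With same-parity carbons, two substituents on the same face are both axial or both equatorial; opposite faces give one of each.
Here the groups are axial/equatorial → opposite face → trans.

trans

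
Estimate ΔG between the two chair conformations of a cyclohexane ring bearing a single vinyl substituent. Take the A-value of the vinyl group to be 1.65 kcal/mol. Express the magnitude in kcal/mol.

A monosubstituted cyclohexane has one chair with the vinyl group axial (E = A = 1.65 kcal/mol) and one with it equatorial (E = 0).
ΔE = 1.65 − 0 = 1.65 kcal/mol.

1.65 kcal/mol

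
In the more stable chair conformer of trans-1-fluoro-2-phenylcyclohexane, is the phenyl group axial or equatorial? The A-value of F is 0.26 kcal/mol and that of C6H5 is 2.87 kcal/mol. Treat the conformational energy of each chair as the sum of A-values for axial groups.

equatorial

C1 and C2 have opposite parity, so for the trans isomer the two substituents are e,e in one chair and a,a in the other.
Chair I (fluoro axial, phenyl axial): E = 3.13 kcal/mol.
Chair II (fluoro equatorial, phenyl equatorial): E = 0.00 kcal/mol.
Chair II is the more stable (lower-energy) conformer, and in that chair the phenyl group is equatorial.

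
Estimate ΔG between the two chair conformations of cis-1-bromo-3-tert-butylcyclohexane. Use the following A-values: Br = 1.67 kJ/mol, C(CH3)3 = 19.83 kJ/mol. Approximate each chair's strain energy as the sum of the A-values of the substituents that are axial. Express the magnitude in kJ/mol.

21.50 kJ/mol

C1 and C3 have the same parity, so for the cis isomer the two substituents are e,e in one chair and a,a in the other.
Chair I (bromo axial, tert-butyl axial): E = 21.50 kJ/mol.
Chair II (bromo equatorial, tert-butyl equatorial): E = 0.00 kJ/mol.
ΔE = 21.50 − 0.00 = 21.50 kJ/mol; chair II is more stable.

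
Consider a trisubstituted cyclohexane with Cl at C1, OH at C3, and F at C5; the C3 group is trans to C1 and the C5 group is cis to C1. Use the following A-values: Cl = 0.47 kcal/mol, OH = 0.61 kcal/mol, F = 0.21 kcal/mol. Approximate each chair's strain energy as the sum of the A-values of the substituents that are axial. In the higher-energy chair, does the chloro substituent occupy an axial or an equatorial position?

Chair I (chloro axial, hydroxyl equatorial, fluoro axial): E = 0.68 kcal/mol.
Chair II (chloro equatorial, hydroxyl axial, fluoro equatorial): E = 0.61 kcal/mol.
Chair I is the less stable (higher-energy) conformer, and in that chair the chloro group is axial.

axial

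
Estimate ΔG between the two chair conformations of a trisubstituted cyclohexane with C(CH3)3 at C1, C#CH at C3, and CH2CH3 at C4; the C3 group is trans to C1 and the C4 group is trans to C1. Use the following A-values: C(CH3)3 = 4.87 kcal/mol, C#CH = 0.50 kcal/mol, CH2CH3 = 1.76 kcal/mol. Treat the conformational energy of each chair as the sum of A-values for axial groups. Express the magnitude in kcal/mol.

Chair I (tert-butyl axial, ethynyl equatorial, ethyl axial): E = 6.63 kcal/mol.
Chair II (tert-butyl equatorial, ethynyl axial, ethyl equatorial): E = 0.50 kcal/mol.
ΔE = 6.63 − 0.50 = 6.13 kcal/mol; chair II is more stable.

6.13 kcal/mol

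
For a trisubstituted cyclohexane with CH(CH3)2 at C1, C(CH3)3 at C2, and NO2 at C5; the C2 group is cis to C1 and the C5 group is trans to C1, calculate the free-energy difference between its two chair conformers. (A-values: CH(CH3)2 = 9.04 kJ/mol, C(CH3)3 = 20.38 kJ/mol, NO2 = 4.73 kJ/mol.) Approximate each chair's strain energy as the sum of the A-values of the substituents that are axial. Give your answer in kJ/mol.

Chair I (isopropyl axial, tert-butyl equatorial, nitro equatorial): E = 9.04 kJ/mol.
Chair II (isopropyl equatorial, tert-butyl axial, nitro axial): E = 25.11 kJ/mol.
ΔE = 25.11 − 9.04 = 16.07 kJ/mol; chair I is more stable.

16.07 kJ/mol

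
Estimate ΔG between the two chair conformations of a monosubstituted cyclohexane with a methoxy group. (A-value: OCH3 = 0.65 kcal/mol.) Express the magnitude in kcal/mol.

0.65 kcal/mol

A monosubstituted cyclohexane has one chair with the methoxy group axial (E = A = 0.65 kcal/mol) and one with it equatorial (E = 0).
ΔE = 0.65 − 0 = 0.65 kcal/mol.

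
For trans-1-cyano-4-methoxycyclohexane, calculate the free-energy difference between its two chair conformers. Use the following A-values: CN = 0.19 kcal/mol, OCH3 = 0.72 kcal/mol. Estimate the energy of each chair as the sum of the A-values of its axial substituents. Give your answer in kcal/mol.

C1 and C4 have opposite parity, so for the trans isomer the two substituents are e,e in one chair and a,a in the other.
Chair I (cyano axial, methoxy axial): E = 0.91 kcal/mol.
Chair II (cyano equatorial, methoxy equatorial): E = 0.00 kcal/mol.
ΔE = 0.91 − 0.00 = 0.91 kcal/mol; chair II is more stable.

0.91 kcal/mol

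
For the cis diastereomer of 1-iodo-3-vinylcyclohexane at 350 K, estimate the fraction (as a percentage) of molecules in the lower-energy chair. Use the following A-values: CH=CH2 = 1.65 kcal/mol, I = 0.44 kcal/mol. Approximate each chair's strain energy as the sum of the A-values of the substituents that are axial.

95.3%

C1 and C3 have the same parity, so for the cis isomer the two substituents are e,e in one chair and a,a in the other.
Chair I (vinyl axial, iodo axial): E = 2.09 kcal/mol; chair II (vinyl equatorial, iodo equatorial): E = 0.00 kcal/mol.
ΔG = 2.09 kcal/mol between the two chairs.
K = exp(ΔG/RT) with R = 1.987×10⁻³ kcal mol⁻¹ K⁻¹ and T = 350 K gives K ≈ 20.2.
Fraction in the lower-energy chair = K/(K+1) = 95.3%.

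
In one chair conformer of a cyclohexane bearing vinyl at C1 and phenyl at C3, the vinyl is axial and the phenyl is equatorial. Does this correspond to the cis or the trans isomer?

C1 and C3 have the same parity, so their axial bonds point in the same direction.
With same-parity carbons, two substituents on the same face are both axial or both equatorial; opposite faces give one of each.
Here the groups are axial/equatorial → opposite face → trans.

trans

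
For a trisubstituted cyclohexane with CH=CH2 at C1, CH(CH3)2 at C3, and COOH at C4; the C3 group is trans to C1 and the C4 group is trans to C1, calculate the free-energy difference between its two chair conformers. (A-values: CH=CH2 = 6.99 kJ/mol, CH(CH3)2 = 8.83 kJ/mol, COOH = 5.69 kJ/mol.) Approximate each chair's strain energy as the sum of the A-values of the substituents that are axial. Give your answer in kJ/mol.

Chair I (vinyl axial, isopropyl equatorial, carboxyl axial): E = 12.68 kJ/mol.
Chair II (vinyl equatorial, isopropyl axial, carboxyl equatorial): E = 8.83 kJ/mol.
ΔE = 12.68 − 8.83 = 3.85 kJ/mol; chair II is more stable.

3.85 kJ/mol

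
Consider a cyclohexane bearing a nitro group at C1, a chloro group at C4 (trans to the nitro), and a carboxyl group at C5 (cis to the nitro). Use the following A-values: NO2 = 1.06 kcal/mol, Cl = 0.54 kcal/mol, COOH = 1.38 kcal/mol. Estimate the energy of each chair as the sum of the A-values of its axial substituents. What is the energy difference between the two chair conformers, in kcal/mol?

Chair I (nitro axial, chloro axial, carboxyl axial): E = 2.98 kcal/mol.
Chair II (nitro equatorial, chloro equatorial, carboxyl equatorial): E = 0.00 kcal/mol.
ΔE = 2.98 − 0.00 = 2.98 kcal/mol; chair II is more stable.

2.98 kcal/mol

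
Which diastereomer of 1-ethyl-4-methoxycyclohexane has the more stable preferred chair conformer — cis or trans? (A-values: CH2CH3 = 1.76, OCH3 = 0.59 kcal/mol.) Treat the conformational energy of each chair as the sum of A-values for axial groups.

At 1,4 positions (parity opposite): cis → (a,e or e,a); trans → (e,e or a,a).
Best chair for cis: E = 0.59 kcal/mol; best chair for trans: E = 0.00 kcal/mol.
The trans isomer is lower by 0.59 kcal/mol.

trans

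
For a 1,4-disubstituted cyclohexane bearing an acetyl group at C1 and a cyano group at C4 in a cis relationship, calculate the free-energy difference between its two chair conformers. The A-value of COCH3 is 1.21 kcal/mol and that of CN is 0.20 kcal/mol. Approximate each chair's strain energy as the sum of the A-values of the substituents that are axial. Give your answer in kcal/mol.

C1 and C4 have opposite parity, so for the cis isomer the two substituents are one axial and one equatorial in each chair.
Chair I (acetyl axial, cyano equatorial): E = 1.21 kcal/mol.
Chair II (acetyl equatorial, cyano axial): E = 0.20 kcal/mol.
ΔE = 1.21 − 0.20 = 1.01 kcal/mol; chair II is more stable.

1.01 kcal/mol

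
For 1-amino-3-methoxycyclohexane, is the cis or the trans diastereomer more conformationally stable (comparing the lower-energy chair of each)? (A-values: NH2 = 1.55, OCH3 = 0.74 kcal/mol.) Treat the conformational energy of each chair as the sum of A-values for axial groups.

At 1,3 positions (parity same): cis → (e,e or a,a); trans → (a,e or e,a).
Best chair for cis: E = 0.00 kcal/mol; best chair for trans: E = 0.74 kcal/mol.
The cis isomer is lower by 0.74 kcal/mol.

cis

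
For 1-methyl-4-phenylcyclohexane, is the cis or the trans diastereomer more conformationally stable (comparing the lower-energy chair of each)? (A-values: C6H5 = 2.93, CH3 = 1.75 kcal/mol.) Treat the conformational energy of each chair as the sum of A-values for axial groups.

trans

At 1,4 positions (parity opposite): cis → (a,e or e,a); trans → (e,e or a,a).
Best chair for cis: E = 1.75 kcal/mol; best chair for trans: E = 0.00 kcal/mol.
The trans isomer is lower by 1.75 kcal/mol.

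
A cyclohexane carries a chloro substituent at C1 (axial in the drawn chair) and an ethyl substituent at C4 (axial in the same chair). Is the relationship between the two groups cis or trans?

C1 and C4 have opposite parity, so their axial bonds point in opposite directions.
With opposite-parity carbons, two substituents on the same face are one axial and one equatorial; opposite faces give both axial or both equatorial.
Here the groups are axial/axial → opposite face → trans.

trans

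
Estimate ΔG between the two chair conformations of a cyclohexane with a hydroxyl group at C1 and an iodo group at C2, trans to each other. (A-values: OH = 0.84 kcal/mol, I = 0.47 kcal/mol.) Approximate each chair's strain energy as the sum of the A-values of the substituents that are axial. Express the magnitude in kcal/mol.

1.31 kcal/mol

C1 and C2 have opposite parity, so for the trans isomer the two substituents are e,e in one chair and a,a in the other.
Chair I (hydroxyl axial, iodo axial): E = 1.31 kcal/mol.
Chair II (hydroxyl equatorial, iodo equatorial): E = 0.00 kcal/mol.
ΔE = 1.31 − 0.00 = 1.31 kcal/mol; chair II is more stable.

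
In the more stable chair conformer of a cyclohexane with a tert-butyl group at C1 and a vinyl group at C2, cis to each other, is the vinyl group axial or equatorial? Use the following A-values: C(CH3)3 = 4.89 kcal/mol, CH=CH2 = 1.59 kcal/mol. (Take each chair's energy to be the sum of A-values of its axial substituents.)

axial

C1 and C2 have opposite parity, so for the cis isomer the two substituents are one axial and one equatorial in each chair.
Chair I (tert-butyl axial, vinyl equatorial): E = 4.89 kcal/mol.
Chair II (tert-butyl equatorial, vinyl axial): E = 1.59 kcal/mol.
Chair II is the more stable (lower-energy) conformer, and in that chair the vinyl group is axial.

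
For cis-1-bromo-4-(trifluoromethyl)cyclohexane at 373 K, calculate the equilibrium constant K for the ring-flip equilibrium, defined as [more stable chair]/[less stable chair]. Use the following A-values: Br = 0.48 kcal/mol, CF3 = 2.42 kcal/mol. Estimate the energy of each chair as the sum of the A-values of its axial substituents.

C1 and C4 have opposite parity, so for the cis isomer the two substituents are one axial and one equatorial in each chair.
Chair I (bromo axial, trifluoromethyl equatorial): E = 0.48 kcal/mol; chair II (bromo equatorial, trifluoromethyl axial): E = 2.42 kcal/mol.
ΔG = 1.94 kcal/mol between the two chairs.
K = exp(ΔG/RT) with R = 1.987×10⁻³ kcal mol⁻¹ K⁻¹ and T = 373 K gives K ≈ 13.7.

K ≈ 13.7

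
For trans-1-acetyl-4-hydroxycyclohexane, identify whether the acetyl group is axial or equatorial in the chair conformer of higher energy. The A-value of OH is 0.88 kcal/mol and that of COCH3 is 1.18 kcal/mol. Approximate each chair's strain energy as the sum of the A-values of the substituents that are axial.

axial

C1 and C4 have opposite parity, so for the trans isomer the two substituents are e,e in one chair and a,a in the other.
Chair I (hydroxyl axial, acetyl axial): E = 2.06 kcal/mol.
Chair II (hydroxyl equatorial, acetyl equatorial): E = 0.00 kcal/mol.
Chair I is the less stable (higher-energy) conformer, and in that chair the acetyl group is axial.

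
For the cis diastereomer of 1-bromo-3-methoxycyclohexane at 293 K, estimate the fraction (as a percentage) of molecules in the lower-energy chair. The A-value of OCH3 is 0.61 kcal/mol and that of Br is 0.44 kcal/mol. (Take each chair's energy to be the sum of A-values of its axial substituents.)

C1 and C3 have the same parity, so for the cis isomer the two substituents are e,e in one chair and a,a in the other.
Chair I (methoxy axial, bromo axial): E = 1.05 kcal/mol; chair II (methoxy equatorial, bromo equatorial): E = 0.00 kcal/mol.
ΔG = 1.05 kcal/mol between the two chairs.
K = exp(ΔG/RT) with R = 1.987×10⁻³ kcal mol⁻¹ K⁻¹ and T = 293 K gives K ≈ 6.07.
Fraction in the lower-energy chair = K/(K+1) = 85.9%.

85.9%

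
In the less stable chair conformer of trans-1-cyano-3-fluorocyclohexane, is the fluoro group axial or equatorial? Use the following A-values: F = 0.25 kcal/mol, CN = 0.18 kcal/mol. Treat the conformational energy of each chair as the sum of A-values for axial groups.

axial

C1 and C3 have the same parity, so for the trans isomer the two substituents are one axial and one equatorial in each chair.
Chair I (fluoro axial, cyano equatorial): E = 0.25 kcal/mol.
Chair II (fluoro equatorial, cyano axial): E = 0.18 kcal/mol.
Chair I is the less stable (higher-energy) conformer, and in that chair the fluoro group is axial.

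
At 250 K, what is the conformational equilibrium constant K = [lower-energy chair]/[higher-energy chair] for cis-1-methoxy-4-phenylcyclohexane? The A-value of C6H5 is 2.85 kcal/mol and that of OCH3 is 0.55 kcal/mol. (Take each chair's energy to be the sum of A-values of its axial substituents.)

K ≈ 103

C1 and C4 have opposite parity, so for the cis isomer the two substituents are one axial and one equatorial in each chair.
Chair I (phenyl axial, methoxy equatorial): E = 2.85 kcal/mol; chair II (phenyl equatorial, methoxy axial): E = 0.55 kcal/mol.
ΔG = 2.30 kcal/mol between the two chairs.
K = exp(ΔG/RT) with R = 1.987×10⁻³ kcal mol⁻¹ K⁻¹ and T = 250 K gives K ≈ 103.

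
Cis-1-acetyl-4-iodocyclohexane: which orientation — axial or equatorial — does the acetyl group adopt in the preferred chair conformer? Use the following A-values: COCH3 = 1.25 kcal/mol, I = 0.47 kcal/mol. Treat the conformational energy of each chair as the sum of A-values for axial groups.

C1 and C4 have opposite parity, so for the cis isomer the two substituents are one axial and one equatorial in each chair.
Chair I (acetyl axial, iodo equatorial): E = 1.25 kcal/mol.
Chair II (acetyl equatorial, iodo axial): E = 0.47 kcal/mol.
Chair II is the more stable (lower-energy) conformer, and in that chair the acetyl group is equatorial.

equatorial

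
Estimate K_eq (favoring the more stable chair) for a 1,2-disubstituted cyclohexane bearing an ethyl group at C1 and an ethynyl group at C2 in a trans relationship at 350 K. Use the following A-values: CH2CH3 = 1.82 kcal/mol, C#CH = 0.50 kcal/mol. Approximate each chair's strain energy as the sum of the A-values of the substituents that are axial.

C1 and C2 have opposite parity, so for the trans isomer the two substituents are e,e in one chair and a,a in the other.
Chair I (ethyl axial, ethynyl axial): E = 2.32 kcal/mol; chair II (ethyl equatorial, ethynyl equatorial): E = 0.00 kcal/mol.
ΔG = 2.32 kcal/mol between the two chairs.
K = exp(ΔG/RT) with R = 1.987×10⁻³ kcal mol⁻¹ K⁻¹ and T = 350 K gives K ≈ 28.1.

K ≈ 28.1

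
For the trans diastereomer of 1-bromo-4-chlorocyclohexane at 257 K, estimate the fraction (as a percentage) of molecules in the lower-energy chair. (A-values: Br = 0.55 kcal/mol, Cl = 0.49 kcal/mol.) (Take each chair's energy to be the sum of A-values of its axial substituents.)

88.5%

C1 and C4 have opposite parity, so for the trans isomer the two substituents are e,e in one chair and a,a in the other.
Chair I (bromo axial, chloro axial): E = 1.04 kcal/mol; chair II (bromo equatorial, chloro equatorial): E = 0.00 kcal/mol.
ΔG = 1.04 kcal/mol between the two chairs.
K = exp(ΔG/RT) with R = 1.987×10⁻³ kcal mol⁻¹ K⁻¹ and T = 257 K gives K ≈ 7.66.
Fraction in the lower-energy chair = K/(K+1) = 88.5%.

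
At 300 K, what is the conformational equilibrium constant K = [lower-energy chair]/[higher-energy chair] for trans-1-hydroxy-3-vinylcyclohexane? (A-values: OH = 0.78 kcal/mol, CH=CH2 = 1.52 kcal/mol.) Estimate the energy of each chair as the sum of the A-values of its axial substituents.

K ≈ 3.46

C1 and C3 have the same parity, so for the trans isomer the two substituents are one axial and one equatorial in each chair.
Chair I (hydroxyl axial, vinyl equatorial): E = 0.78 kcal/mol; chair II (hydroxyl equatorial, vinyl axial): E = 1.52 kcal/mol.
ΔG = 0.74 kcal/mol between the two chairs.
K = exp(ΔG/RT) with R = 1.987×10⁻³ kcal mol⁻¹ K⁻¹ and T = 300 K gives K ≈ 3.46.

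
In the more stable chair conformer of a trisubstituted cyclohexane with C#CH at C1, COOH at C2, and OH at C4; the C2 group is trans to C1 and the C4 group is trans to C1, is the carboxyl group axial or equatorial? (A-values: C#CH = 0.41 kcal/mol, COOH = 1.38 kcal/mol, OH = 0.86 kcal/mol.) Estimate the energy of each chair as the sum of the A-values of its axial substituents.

equatorial

Chair I (ethynyl axial, carboxyl axial, hydroxyl axial): E = 2.65 kcal/mol.
Chair II (ethynyl equatorial, carboxyl equatorial, hydroxyl equatorial): E = 0.00 kcal/mol.
Chair II is the more stable (lower-energy) conformer, and in that chair the carboxyl group is equatorial.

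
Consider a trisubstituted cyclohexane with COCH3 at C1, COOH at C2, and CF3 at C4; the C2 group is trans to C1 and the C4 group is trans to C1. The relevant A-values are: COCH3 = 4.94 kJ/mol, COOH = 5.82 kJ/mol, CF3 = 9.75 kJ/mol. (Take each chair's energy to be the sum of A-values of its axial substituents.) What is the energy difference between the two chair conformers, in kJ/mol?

20.51 kJ/mol

Chair I (acetyl axial, carboxyl axial, trifluoromethyl axial): E = 20.51 kJ/mol.
Chair II (acetyl equatorial, carboxyl equatorial, trifluoromethyl equatorial): E = 0.00 kJ/mol.
ΔE = 20.51 − 0.00 = 20.51 kJ/mol; chair II is more stable.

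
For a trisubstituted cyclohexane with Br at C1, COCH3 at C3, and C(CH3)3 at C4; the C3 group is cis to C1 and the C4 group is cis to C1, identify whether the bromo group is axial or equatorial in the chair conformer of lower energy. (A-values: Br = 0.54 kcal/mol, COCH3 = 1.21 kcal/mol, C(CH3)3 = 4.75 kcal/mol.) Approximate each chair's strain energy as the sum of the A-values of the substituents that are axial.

axial

Chair I (bromo axial, acetyl axial, tert-butyl equatorial): E = 1.75 kcal/mol.
Chair II (bromo equatorial, acetyl equatorial, tert-butyl axial): E = 4.75 kcal/mol.
Chair I is the more stable (lower-energy) conformer, and in that chair the bromo group is axial.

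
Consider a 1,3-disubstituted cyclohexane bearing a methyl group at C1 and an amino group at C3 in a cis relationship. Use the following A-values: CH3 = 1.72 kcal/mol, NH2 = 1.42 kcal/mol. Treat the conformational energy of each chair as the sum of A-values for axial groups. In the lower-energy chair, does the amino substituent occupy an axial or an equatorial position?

equatorial

C1 and C3 have the same parity, so for the cis isomer the two substituents are e,e in one chair and a,a in the other.
Chair I (methyl axial, amino axial): E = 3.14 kcal/mol.
Chair II (methyl equatorial, amino equatorial): E = 0.00 kcal/mol.
Chair II is the more stable (lower-energy) conformer, and in that chair the amino group is equatorial.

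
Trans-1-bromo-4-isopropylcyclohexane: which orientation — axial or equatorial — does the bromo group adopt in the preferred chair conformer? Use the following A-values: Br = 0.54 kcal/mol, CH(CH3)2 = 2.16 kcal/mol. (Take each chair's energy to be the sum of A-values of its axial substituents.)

equatorial

C1 and C4 have opposite parity, so for the trans isomer the two substituents are e,e in one chair and a,a in the other.
Chair I (bromo axial, isopropyl axial): E = 2.70 kcal/mol.
Chair II (bromo equatorial, isopropyl equatorial): E = 0.00 kcal/mol.
Chair II is the more stable (lower-energy) conformer, and in that chair the bromo group is equatorial.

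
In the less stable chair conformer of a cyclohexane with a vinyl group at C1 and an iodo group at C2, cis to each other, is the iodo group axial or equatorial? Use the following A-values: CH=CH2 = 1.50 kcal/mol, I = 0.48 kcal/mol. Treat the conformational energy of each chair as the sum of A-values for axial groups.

equatorial

C1 and C2 have opposite parity, so for the cis isomer the two substituents are one axial and one equatorial in each chair.
Chair I (vinyl axial, iodo equatorial): E = 1.50 kcal/mol.
Chair II (vinyl equatorial, iodo axial): E = 0.48 kcal/mol.
Chair I is the less stable (higher-energy) conformer, and in that chair the iodo group is equatorial.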